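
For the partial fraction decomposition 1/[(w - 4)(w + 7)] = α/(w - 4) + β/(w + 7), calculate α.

Cover-up at w = 4: α = 1/(4 + 7) = 1/11


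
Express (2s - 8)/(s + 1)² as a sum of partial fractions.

(2s - 8) = α(s + 1) + β. At s = -1: β = 2·(-1) - 8 = -10. Coeff of s: α = 2
Result: 2/(s + 1) - 10/(s + 1)²


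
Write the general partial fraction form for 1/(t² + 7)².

Repeated quadratic factor: (Pt + Q)/(t² + 7) + (Rt + S)/(t² + 7)²


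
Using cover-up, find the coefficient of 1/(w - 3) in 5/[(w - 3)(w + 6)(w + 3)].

Cover (w - 3), set w=3: 5/[(3 + 6)(3 + 3)] = 5/54


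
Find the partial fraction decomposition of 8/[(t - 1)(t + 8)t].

Using cover-up method: A = 8/9, B = 1/9, C = -1
Result: (8/9)/(t - 1) + (1/9)/(t + 8) - 1/t


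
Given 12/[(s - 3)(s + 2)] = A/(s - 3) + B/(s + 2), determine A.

Cover-up at s = 3: A = 12/(3 + 2) = 12/5


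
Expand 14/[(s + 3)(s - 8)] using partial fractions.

14/(s + 3)(s - 8) = A/(s + 3) + B/(s - 8). A = 14/(-3 - 8) = -14/11, B = 14/(8 + 3) = 14/11
Result: (-14/11)/(s + 3) + (14/11)/(s - 8)


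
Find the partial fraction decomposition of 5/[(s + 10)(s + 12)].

5/(s + 10)(s + 12) = α/(s + 10) + β/(s + 12). α = 5/(-10 + 12) = 5/2, β = 5/(-12 + 10) = -5/2
Result: (5/2)/(s + 10) - (5/2)/(s + 12)


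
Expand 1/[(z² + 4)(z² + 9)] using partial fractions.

Coefficient matching gives A = C = 0, B = 1/(9-4) = 1/5, D = -B = -1/5
Result: (1/5)/(z² + 4) - (1/5)/(z² + 9)


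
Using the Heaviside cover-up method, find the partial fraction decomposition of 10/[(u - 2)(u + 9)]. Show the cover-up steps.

Cover (u - 2): set u=2, get A = 10/(2 + 9) = 10/11. Cover (u + 9): set u=-9, get B = 10/(-9 - 2) = -10/11.
Result: (10/11)/(u - 2) - (10/11)/(u + 9)


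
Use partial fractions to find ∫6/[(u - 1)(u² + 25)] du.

Cover-up at u=1: P = 6/(1²+25) = 3/13. Coeff matching: Q = -3/13, R = -3/13. Decomposition: (3/13)/(u - 1) - ((3/13)u + 3/13)/(u² + 25). Integrate: linear → ln, quadratic → (1/2)ln + arctan: (3/13) ln|(u - 1)| - (3/26) ln(u² + 25) - (3/65) arctan(u/5) + C


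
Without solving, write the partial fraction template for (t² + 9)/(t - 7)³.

Repeated linear factor (power 3): α/(t - 7) + β/(t - 7)² + γ/(t - 7)³


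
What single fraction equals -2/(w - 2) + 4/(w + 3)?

Common denominator (w - 2)(w + 3). Numerator: -2(w + 3) + 4(w - 2) = (-2w - 6) + (4w - 8) = 2w - 14
Result: (2w - 14)/[(w - 2)(w + 3)]


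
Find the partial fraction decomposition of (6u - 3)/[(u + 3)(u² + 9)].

At u=-3: α = (6·(-3) - 3)/((-3)² + 9) = -7/6. β = -α = 7/6, γ = 6 - (-3)·α = 5/2
Result: (-7/6)/(u + 3) + ((7/6)u + 5/2)/(u² + 9)


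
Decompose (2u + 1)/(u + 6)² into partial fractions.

(2u + 1) = α(u + 6) + β. At u = -6: β = 2·(-6) + 1 = -11. Coeff of u: α = 2
Result: 2/(u + 6) - 11/(u + 6)²


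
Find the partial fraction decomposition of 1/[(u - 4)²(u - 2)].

Cover-up at u=2: γ = 1/(2 - 4)² = 1/4. Cover-up at u=4: β = 1/(4 - 2) = 1/2. Comparing u² coeff: α = -γ = -1/4
Result: (-1/4)/(u - 4) + (1/2)/(u - 4)² + (1/4)/(u - 2)


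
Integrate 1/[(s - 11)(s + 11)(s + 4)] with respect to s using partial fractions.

Cover-up: P = 1/330, Q = 1/154, R = -1/105. Decomposition: (1/330)/(s - 11) + (1/154)/(s + 11) - (1/105)/(s + 4). Integrate each term: (1/330) ln|(s - 11)| + (1/154) ln|(s + 11)| - (1/105) ln|(s + 4)| + C


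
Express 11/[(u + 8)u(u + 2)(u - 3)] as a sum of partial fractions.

Using Heaviside cover-up: (-1/48)/(u + 8) - (11/48)/u + (11/60)/(u + 2) + (1/15)/(u - 3)


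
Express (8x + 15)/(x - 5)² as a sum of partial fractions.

(8x + 15) = α(x - 5) + β. At x = 5: β = 8·5 + 15 = 55. Coeff of x: α = 8
Result: 8/(x - 5) + 55/(x - 5)²


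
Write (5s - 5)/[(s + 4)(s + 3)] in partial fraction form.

At s=-4: P = (5·(-4) - 5)/(-4 + 3) = 25. At s=-3: Q = (5·(-3) - 5)/(-3 + 4) = -20
Result: 25/(s + 4) - 20/(s + 3)


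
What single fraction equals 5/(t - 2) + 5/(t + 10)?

Common denominator (t - 2)(t + 10). Numerator: 5(t + 10) + 5(t - 2) = (5t + 50) + (5t - 10) = 10t + 40
Result: (10t + 40)/[(t - 2)(t + 10)]


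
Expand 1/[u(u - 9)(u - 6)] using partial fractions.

Using cover-up method: A = 1/54, B = 1/27, C = -1/18
Result: (1/54)/u + (1/27)/(u - 9) - (1/18)/(u - 6)


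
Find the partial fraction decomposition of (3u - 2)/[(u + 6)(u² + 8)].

At u=-6: P = (3·(-6) - 2)/((-6)² + 8) = -5/11. Q = -P = 5/11, R = 3 - (-6)·P = 3/11
Result: (-5/11)/(u + 6) + ((5/11)u + 3/11)/(u² + 8)


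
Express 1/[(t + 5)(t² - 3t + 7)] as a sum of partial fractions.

Cover-up at t = -5: A = 1/((-5)² - 3·(-5) + 7) = 1/47. Then B = -A = -1/47, C = -A·(-3 - 5) = 8/47
Result: (1/47)/(t + 5) - ((1/47)t - 8/47)/(t² - 3t + 7)


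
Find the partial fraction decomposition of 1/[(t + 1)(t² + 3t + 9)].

Cover-up at t = -1: A = 1/((-1)² + 3·(-1) + 9) = 1/7. Then B = -A = -1/7, C = -A·(3 - 1) = -2/7
Result: (1/7)/(t + 1) - ((1/7)t + 2/7)/(t² + 3t + 9)


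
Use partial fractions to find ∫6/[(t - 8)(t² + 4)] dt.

Cover-up at t=8: A = 6/(8²+4) = 3/34. Coeff matching: B = -3/34, C = -12/17. Decomposition: (3/34)/(t - 8) - ((3/34)t + 12/17)/(t² + 4). Integrate: linear → ln, quadratic → (1/2)ln + arctan: (3/34) ln|(t - 8)| - (3/68) ln(t² + 4) - (6/17) arctan(t/2) + C


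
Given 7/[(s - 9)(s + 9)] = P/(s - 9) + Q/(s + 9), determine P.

Cover-up at s = 9: P = 7/(9 + 9) = 7/18


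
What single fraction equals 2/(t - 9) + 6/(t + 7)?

Common denominator (t - 9)(t + 7). Numerator: 2(t + 7) + 6(t - 9) = (2t + 14) + (6t - 54) = 8t - 40
Result: (8t - 40)/[(t - 9)(t + 7)]


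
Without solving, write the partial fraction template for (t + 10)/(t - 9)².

Repeated linear factor: A/(t - 9) + B/(t - 9)²


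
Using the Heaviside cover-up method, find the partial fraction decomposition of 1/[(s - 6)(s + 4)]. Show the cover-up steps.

Cover (s - 6): set s=6, get P = 1/(6 + 4) = 1/10. Cover (s + 4): set s=-4, get Q = 1/(-4 - 6) = -1/10.
Result: (1/10)/(s - 6) - (1/10)/(s + 4)


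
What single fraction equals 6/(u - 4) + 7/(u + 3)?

Common denominator (u - 4)(u + 3). Numerator: 6(u + 3) + 7(u - 4) = (6u + 18) + (7u - 28) = 13u - 10
Result: (13u - 10)/[(u - 4)(u + 3)]


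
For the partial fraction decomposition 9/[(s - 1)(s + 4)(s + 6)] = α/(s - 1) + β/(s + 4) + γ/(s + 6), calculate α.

Cover-up at s = 1: α = 9/[(1 + 4)(1 + 6)] = 9/[(5)(7)] = 9/35


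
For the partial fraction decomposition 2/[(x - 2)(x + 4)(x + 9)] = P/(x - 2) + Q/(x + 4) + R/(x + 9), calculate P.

Cover-up at x = 2: P = 2/[(2 + 4)(2 + 9)] = 2/[(6)(11)] = 2/66 = 1/33


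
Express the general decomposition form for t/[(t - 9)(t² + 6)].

Linear + irreducible quadratic: A/(t - 9) + (Bt + C)/(t² + 6)


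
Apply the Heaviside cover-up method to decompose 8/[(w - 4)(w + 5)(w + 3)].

Cover (w - 4), w=4: P = 8/[(4 + 5)(4 + 3)] = 8/63. Cover (w + 5), w=-5: Q = 8/[(-5 - 4)(-5 + 3)] = 4/9. Cover (w + 3), w=-3: R = 8/[(-3 - 4)(-3 + 5)] = -4/7.
Result: (8/63)/(w - 4) + (4/9)/(w + 5) - (4/7)/(w + 3)


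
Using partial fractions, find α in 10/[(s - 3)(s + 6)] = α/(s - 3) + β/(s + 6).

Cover-up at s = 3: α = 10/(3 + 6) = 10/9


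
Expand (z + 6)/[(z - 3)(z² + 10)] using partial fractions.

At z=3: α = (1·3 + 6)/(3² + 10) = 9/19. β = -α = -9/19, γ = 1 - 3·α = -8/19
Result: (9/19)/(z - 3) - ((9/19)z + 8/19)/(z² + 10)


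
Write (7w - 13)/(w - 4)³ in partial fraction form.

(7w - 13) = α(w - 4)² + β(w - 4) + γ. At w = 4: γ = 7·4 - 13 = 15. Coefficients: α = 0, β = 7
Result: 7/(w - 4)² + 15/(w - 4)³


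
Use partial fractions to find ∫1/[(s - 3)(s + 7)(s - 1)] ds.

Cover-up: P = 1/20, Q = 1/80, R = -1/16. Decomposition: (1/20)/(s - 3) + (1/80)/(s + 7) - (1/16)/(s - 1). Integrate each term: (1/20) ln|(s - 3)| + (1/80) ln|(s + 7)| - (1/16) ln|(s - 1)| + C


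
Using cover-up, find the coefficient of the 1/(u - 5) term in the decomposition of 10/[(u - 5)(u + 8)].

Cover (u - 5), set u=5: 10/((u + 8) at u=5) = 10/(13) = 10/13


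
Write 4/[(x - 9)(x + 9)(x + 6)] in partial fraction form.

Using cover-up method: α = 2/135, β = 2/27, γ = -4/45
Result: (2/135)/(x - 9) + (2/27)/(x + 9) - (4/45)/(x + 6)


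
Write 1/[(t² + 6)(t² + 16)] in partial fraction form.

Coefficient matching gives α = γ = 0, β = 1/(16-6) = 1/10, δ = -β = -1/10
Result: (1/10)/(t² + 6) - (1/10)/(t² + 16)


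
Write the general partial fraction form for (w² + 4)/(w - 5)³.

Repeated linear factor (power 3): P/(w - 5) + Q/(w - 5)² + R/(w - 5)³


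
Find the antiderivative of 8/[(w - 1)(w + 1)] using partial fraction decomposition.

Decompose: 8/[(w - 1)(w + 1)] = 4/(w - 1) - 4/(w + 1). Integrate each term: 4 ln|(w - 1)| - 4 ln|(w + 1)| + C


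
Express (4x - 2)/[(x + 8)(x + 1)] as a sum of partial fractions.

At x=-8: α = (4·(-8) - 2)/(-8 + 1) = 34/7. At x=-1: β = (4·(-1) - 2)/(-1 + 8) = -6/7
Result: (34/7)/(x + 8) - (6/7)/(x + 1)


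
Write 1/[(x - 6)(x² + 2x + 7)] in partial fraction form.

Cover-up at x = 6: α = 1/(6² + 2·6 + 7) = 1/55. Then β = -α = -1/55, γ = -α·(2 + 6) = -8/55
Result: (1/55)/(x - 6) - ((1/55)x + 8/55)/(x² + 2x + 7)


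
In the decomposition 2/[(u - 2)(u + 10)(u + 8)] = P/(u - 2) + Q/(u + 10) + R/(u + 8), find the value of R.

Cover-up at u = -8: R = 2/[(-8 - 2)(-8 + 10)] = 2/[(-10)(2)] = -2/20 = -1/10


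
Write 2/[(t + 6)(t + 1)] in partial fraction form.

2/(t + 6)(t + 1) = P/(t + 6) + Q/(t + 1). P = 2/(-6 + 1) = -2/5, Q = 2/(-1 + 6) = 2/5
Result: (-2/5)/(t + 6) + (2/5)/(t + 1)


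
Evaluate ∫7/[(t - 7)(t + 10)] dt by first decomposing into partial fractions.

Decompose: 7/[(t - 7)(t + 10)] = (7/17)/(t - 7) - (7/17)/(t + 10). Integrate each term: (7/17) ln|(t - 7)| - (7/17) ln|(t + 10)| + C


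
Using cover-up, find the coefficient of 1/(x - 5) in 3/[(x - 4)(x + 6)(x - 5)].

Cover (x - 5), set x=5: 3/[(5 - 4)(5 + 6)] = 3/11


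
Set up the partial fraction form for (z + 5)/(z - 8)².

Repeated linear factor: A/(z - 8) + B/(z - 8)²


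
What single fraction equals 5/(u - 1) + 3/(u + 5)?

Common denominator (u - 1)(u + 5). Numerator: 5(u + 5) + 3(u - 1) = (5u + 25) + (3u - 3) = 8u + 22
Result: (8u + 22)/[(u - 1)(u + 5)]


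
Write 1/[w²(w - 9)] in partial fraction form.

Cover-up at w=9: C = 1/(9 - 0)² = 1/81. Cover-up at w=0: B = 1/(0 - 9) = -1/9. Comparing w² coeff: A = -C = -1/81
Result: (-1/81)/w - (1/9)/w² + (1/81)/(w - 9)


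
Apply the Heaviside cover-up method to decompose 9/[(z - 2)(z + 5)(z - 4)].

Cover (z - 2), z=2: A = 9/[(2 + 5)(2 - 4)] = -9/14. Cover (z + 5), z=-5: B = 9/[(-5 - 2)(-5 - 4)] = 1/7. Cover (z - 4), z=4: C = 9/[(4 - 2)(4 + 5)] = 1/2.
Result: (-9/14)/(z - 2) + (1/7)/(z + 5) + (1/2)/(z - 4)


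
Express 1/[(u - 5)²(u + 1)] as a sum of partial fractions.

Cover-up at u=-1: C = 1/(-1 - 5)² = 1/36. Cover-up at u=5: B = 1/(5 + 1) = 1/6. Comparing u² coeff: A = -C = -1/36
Result: (-1/36)/(u - 5) + (1/6)/(u - 5)² + (1/36)/(u + 1)


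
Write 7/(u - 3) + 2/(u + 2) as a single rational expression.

Common denominator (u - 3)(u + 2). Numerator: 7(u + 2) + 2(u - 3) = (7u + 14) + (2u - 6) = 9u + 8
Result: (9u + 8)/[(u - 3)(u + 2)]


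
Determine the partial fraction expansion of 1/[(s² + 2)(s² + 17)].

Coefficient matching gives α = γ = 0, β = 1/(17-2) = 1/15, δ = -β = -1/15
Result: (1/15)/(s² + 2) - (1/15)/(s² + 17)


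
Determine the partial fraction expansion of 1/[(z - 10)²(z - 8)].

Cover-up at z=8: γ = 1/(8 - 10)² = 1/4. Cover-up at z=10: β = 1/(10 - 8) = 1/2. Comparing z² coeff: α = -γ = -1/4
Result: (-1/4)/(z - 10) + (1/2)/(z - 10)² + (1/4)/(z - 8)


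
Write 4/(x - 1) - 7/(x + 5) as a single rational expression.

Common denominator (x - 1)(x + 5). Numerator: 4(x + 5) - 7(x - 1) = (4x + 20) - (7x - 7) = -3x + 27
Result: (-3x + 27)/[(x - 1)(x + 5)]


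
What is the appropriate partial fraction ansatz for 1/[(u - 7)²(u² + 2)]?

Repeated linear + quadratic: A/(u - 7) + B/(u - 7)² + (Cu + D)/(u² + 2)


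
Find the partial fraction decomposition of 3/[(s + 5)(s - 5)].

3/(s + 5)(s - 5) = A/(s + 5) + B/(s - 5). A = 3/(-5 - 5) = -3/10, B = 3/(5 + 5) = 3/10
Result: (-3/10)/(s + 5) + (3/10)/(s - 5)


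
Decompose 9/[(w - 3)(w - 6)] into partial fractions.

9/(w - 3)(w - 6) = α/(w - 3) + β/(w - 6). α = 9/(3 - 6) = -3, β = 9/(6 - 3) = 3
Result: -3/(w - 3) + 3/(w - 6)


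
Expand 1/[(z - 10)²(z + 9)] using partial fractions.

Cover-up at z=-9: C = 1/(-9 - 10)² = 1/361. Cover-up at z=10: B = 1/(10 + 9) = 1/19. Comparing z² coeff: A = -C = -1/361
Result: (-1/361)/(z - 10) + (1/19)/(z - 10)² + (1/361)/(z + 9)


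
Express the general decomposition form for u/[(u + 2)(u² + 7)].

Linear + irreducible quadratic: P/(u + 2) + (Qu + R)/(u² + 7)


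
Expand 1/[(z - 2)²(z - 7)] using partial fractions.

Cover-up at z=7: R = 1/(7 - 2)² = 1/25. Cover-up at z=2: Q = 1/(2 - 7) = -1/5. Comparing z² coeff: P = -R = -1/25
Result: (-1/25)/(z - 2) - (1/5)/(z - 2)² + (1/25)/(z - 7)


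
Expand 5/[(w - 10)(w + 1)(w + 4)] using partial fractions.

Using cover-up method: A = 5/154, B = -5/33, C = 5/42
Result: (5/154)/(w - 10) - (5/33)/(w + 1) + (5/42)/(w + 4)


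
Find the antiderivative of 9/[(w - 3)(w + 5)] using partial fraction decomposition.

Decompose: 9/[(w - 3)(w + 5)] = (9/8)/(w - 3) - (9/8)/(w + 5). Integrate each term: (9/8) ln|(w - 3)| - (9/8) ln|(w + 5)| + C


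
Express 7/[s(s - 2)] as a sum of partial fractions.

7/s(s - 2) = P/s + Q/(s - 2). P = 7/(0 - 2) = -7/2, Q = 7/(2 - 0) = 7/2
Result: (-7/2)/s + (7/2)/(s - 2)


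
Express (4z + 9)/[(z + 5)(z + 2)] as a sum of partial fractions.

At z=-5: α = (4·(-5) + 9)/(-5 + 2) = 11/3. At z=-2: β = (4·(-2) + 9)/(-2 + 5) = 1/3
Result: (11/3)/(z + 5) + (1/3)/(z + 2)


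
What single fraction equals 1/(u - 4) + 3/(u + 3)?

Common denominator (u - 4)(u + 3). Numerator: 1(u + 3) + 3(u - 4) = (u + 3) + (3u - 12) = 4u - 9
Result: (4u - 9)/[(u - 4)(u + 3)]


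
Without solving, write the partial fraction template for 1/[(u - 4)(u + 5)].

Distinct linear factors: A/(u - 4) + B/(u + 5)


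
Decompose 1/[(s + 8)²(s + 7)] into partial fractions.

Cover-up at s=-7: C = 1/(-7 + 8)² = 1. Cover-up at s=-8: B = 1/(-8 + 7) = -1. Comparing s² coeff: A = -C = -1
Result: -1/(s + 8) - 1/(s + 8)² + 1/(s + 7)


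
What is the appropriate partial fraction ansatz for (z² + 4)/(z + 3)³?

Repeated linear factor (power 3): P/(z + 3) + Q/(z + 3)² + R/(z + 3)³


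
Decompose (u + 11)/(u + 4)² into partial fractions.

(u + 11) = P(u + 4) + Q. At u = -4: Q = 1·(-4) + 11 = 7. Coeff of u: P = 1
Result: 1/(u + 4) + 7/(u + 4)²


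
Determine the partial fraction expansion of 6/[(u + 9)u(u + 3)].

Using cover-up method: P = 1/9, Q = 2/9, R = -1/3
Result: (1/9)/(u + 9) + (2/9)/u - (1/3)/(u + 3)


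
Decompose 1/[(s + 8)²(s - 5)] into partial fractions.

Cover-up at s=5: R = 1/(5 + 8)² = 1/169. Cover-up at s=-8: Q = 1/(-8 - 5) = -1/13. Comparing s² coeff: P = -R = -1/169
Result: (-1/169)/(s + 8) - (1/13)/(s + 8)² + (1/169)/(s - 5)


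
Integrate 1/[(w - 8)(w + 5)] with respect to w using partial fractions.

Decompose: 1/[(w - 8)(w + 5)] = (1/13)/(w - 8) - (1/13)/(w + 5). Integrate each term: (1/13) ln|(w - 8)| - (1/13) ln|(w + 5)| + C


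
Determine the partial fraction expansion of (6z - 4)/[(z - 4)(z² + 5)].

At z=4: A = (6·4 - 4)/(4² + 5) = 20/21. B = -A = -20/21, C = 6 - 4·A = 46/21
Result: (20/21)/(z - 4) - ((20/21)z - 46/21)/(z² + 5)


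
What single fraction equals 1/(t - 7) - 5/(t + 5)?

Common denominator (t - 7)(t + 5). Numerator: 1(t + 5) - 5(t - 7) = (t + 5) - (5t - 35) = -4t + 40
Result: (-4t + 40)/[(t - 7)(t + 5)]


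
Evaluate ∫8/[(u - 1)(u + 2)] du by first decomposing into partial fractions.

Decompose: 8/[(u - 1)(u + 2)] = (8/3)/(u - 1) - (8/3)/(u + 2). Integrate each term: (8/3) ln|(u - 1)| - (8/3) ln|(u + 2)| + C


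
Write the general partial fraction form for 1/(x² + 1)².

Repeated quadratic factor: (αx + β)/(x² + 1) + (γx + δ)/(x² + 1)²


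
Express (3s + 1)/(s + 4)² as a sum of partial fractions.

(3s + 1) = A(s + 4) + B. At s = -4: B = 3·(-4) + 1 = -11. Coeff of s: A = 3
Result: 3/(s + 4) - 11/(s + 4)²


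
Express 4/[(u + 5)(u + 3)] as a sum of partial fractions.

4/(u + 5)(u + 3) = A/(u + 5) + B/(u + 3). A = 4/(-5 + 3) = -2, B = 4/(-3 + 5) = 2
Result: -2/(u + 5) + 2/(u + 3)


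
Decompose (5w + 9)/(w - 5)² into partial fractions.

(5w + 9) = α(w - 5) + β. At w = 5: β = 5·5 + 9 = 34. Coeff of w: α = 5
Result: 5/(w - 5) + 34/(w - 5)²


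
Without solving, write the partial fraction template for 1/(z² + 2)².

Repeated quadratic factor: (Pz + Q)/(z² + 2) + (Rz + S)/(z² + 2)²


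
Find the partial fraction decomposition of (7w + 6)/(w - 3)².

(7w + 6) = α(w - 3) + β. At w = 3: β = 7·3 + 6 = 27. Coeff of w: α = 7
Result: 7/(w - 3) + 27/(w - 3)²


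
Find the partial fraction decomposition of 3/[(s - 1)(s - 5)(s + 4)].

Using cover-up method: A = -3/20, B = 1/12, C = 1/15
Result: (-3/20)/(s - 1) + (1/12)/(s - 5) + (1/15)/(s + 4)


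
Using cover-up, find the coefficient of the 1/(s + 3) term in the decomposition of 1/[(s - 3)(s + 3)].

Cover (s + 3), set s=-3: 1/((s - 3) at s=-3) = 1/(-6) = -1/6


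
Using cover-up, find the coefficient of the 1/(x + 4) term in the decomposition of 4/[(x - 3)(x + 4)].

Cover (x + 4), set x=-4: 4/((x - 3) at x=-4) = 4/(-7) = -4/7


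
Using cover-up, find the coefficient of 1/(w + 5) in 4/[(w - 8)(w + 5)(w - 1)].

Cover (w + 5), set w=-5: 4/[(-5 - 8)(-5 - 1)] = 2/39


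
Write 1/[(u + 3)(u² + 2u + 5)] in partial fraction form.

Cover-up at u = -3: P = 1/((-3)² + 2·(-3) + 5) = 1/8. Then Q = -P = -1/8, R = -P·(2 - 3) = 1/8
Result: (1/8)/(u + 3) - ((1/8)u - 1/8)/(u² + 2u + 5)


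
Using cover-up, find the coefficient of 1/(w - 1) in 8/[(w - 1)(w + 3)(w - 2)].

Cover (w - 1), set w=1: 8/[(1 + 3)(1 - 2)] = -2


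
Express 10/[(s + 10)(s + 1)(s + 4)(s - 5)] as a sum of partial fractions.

Using Heaviside cover-up: (-1/81)/(s + 10) - (5/81)/(s + 1) + (5/81)/(s + 4) + (1/81)/(s - 5)


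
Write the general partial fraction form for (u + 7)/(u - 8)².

Repeated linear factor: α/(u - 8) + β/(u - 8)²


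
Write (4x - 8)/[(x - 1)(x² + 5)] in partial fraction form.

At x=1: α = (4·1 - 8)/(1² + 5) = -2/3. β = -α = 2/3, γ = 4 - 1·α = 14/3
Result: (-2/3)/(x - 1) + ((2/3)x + 14/3)/(x² + 5)


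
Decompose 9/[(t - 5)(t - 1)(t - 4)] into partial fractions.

Using cover-up method: α = 9/4, β = 3/4, γ = -3
Result: (9/4)/(t - 5) + (3/4)/(t - 1) - 3/(t - 4)


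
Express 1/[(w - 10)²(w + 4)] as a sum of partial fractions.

Cover-up at w=-4: C = 1/(-4 - 10)² = 1/196. Cover-up at w=10: B = 1/(10 + 4) = 1/14. Comparing w² coeff: A = -C = -1/196
Result: (-1/196)/(w - 10) + (1/14)/(w - 10)² + (1/196)/(w + 4)


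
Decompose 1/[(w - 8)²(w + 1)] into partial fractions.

Cover-up at w=-1: R = 1/(-1 - 8)² = 1/81. Cover-up at w=8: Q = 1/(8 + 1) = 1/9. Comparing w² coeff: P = -R = -1/81
Result: (-1/81)/(w - 8) + (1/9)/(w - 8)² + (1/81)/(w + 1)


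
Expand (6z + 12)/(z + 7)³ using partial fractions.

(6z + 12) = P(z + 7)² + Q(z + 7) + R. At z = -7: R = 6·(-7) + 12 = -30. Coefficients: P = 0, Q = 6
Result: 6/(z + 7)² - 30/(z + 7)³


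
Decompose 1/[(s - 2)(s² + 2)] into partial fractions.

Cover-up at s = 2: α = 1/(2² + 2) = 1/6. Then β = -α = -1/6, γ = -α·(0 + 2) = -1/3
Result: (1/6)/(s - 2) - ((1/6)s + 1/3)/(s² + 2)


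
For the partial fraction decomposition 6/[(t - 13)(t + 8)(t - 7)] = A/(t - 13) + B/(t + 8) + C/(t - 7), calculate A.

Cover-up at t = 13: A = 6/[(13 + 8)(13 - 7)] = 6/[(21)(6)] = 6/126 = 1/21


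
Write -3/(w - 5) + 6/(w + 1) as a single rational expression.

Common denominator (w - 5)(w + 1). Numerator: -3(w + 1) + 6(w - 5) = (-3w - 3) + (6w - 30) = 3w - 33
Result: (3w - 33)/[(w - 5)(w + 1)]


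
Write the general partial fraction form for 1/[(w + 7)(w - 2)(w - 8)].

Three distinct linear factors: P/(w + 7) + Q/(w - 2) + R/(w - 8)


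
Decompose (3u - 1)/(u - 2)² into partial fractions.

(3u - 1) = A(u - 2) + B. At u = 2: B = 3·2 - 1 = 5. Coeff of u: A = 3
Result: 3/(u - 2) + 5/(u - 2)²


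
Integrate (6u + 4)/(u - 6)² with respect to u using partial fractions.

Decompose: A = 6, B = 6·6 + 4 = 40, so (6u + 4)/(u - 6)² = 6/(u - 6) + 40/(u - 6)². Integrate: ∫ A/(u - 6) du = 6 ln|(u - 6)|; ∫ B/(u - 6)² du = -40/(u - 6). Sum: 6 ln|(u - 6)| - 40/(u - 6) + C


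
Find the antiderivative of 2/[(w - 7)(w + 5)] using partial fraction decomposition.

Decompose: 2/[(w - 7)(w + 5)] = (1/6)/(w - 7) - (1/6)/(w + 5). Integrate each term: (1/6) ln|(w - 7)| - (1/6) ln|(w + 5)| + C


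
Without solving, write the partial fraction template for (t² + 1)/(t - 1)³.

Repeated linear factor (power 3): α/(t - 1) + β/(t - 1)² + γ/(t - 1)³


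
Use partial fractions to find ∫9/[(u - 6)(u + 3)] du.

Decompose: 9/[(u - 6)(u + 3)] = 1/(u - 6) - 1/(u + 3). Integrate each term: ln|(u - 6)| - ln|(u + 3)| + C


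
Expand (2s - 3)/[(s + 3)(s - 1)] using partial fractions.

At s=-3: P = (2·(-3) - 3)/(-3 - 1) = 9/4. At s=1: Q = (2·1 - 3)/(1 + 3) = -1/4
Result: (9/4)/(s + 3) - (1/4)/(s - 1)


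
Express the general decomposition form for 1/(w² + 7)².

Repeated quadratic factor: (Pw + Q)/(w² + 7) + (Rw + S)/(w² + 7)²


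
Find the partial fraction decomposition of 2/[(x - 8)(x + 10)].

2/(x - 8)(x + 10) = A/(x - 8) + B/(x + 10). A = 2/(8 + 10) = 1/9, B = 2/(-10 - 8) = -1/9
Result: (1/9)/(x - 8) - (1/9)/(x + 10)


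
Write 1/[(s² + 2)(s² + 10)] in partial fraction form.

Coefficient matching gives A = C = 0, B = 1/(10-2) = 1/8, D = -B = -1/8
Result: (1/8)/(s² + 2) - (1/8)/(s² + 10)


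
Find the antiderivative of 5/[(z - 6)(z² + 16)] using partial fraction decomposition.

Cover-up at z=6: A = 5/(6²+16) = 5/52. Coeff matching: B = -5/52, C = -15/26. Decomposition: (5/52)/(z - 6) - ((5/52)z + 15/26)/(z² + 16). Integrate: linear → ln, quadratic → (1/2)ln + arctan: (5/52) ln|(z - 6)| - (5/104) ln(z² + 16) - (15/104) arctan(z/4) + C


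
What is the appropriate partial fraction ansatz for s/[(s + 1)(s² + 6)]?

Linear + irreducible quadratic: A/(s + 1) + (Bs + C)/(s² + 6)


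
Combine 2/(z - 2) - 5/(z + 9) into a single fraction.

Common denominator (z - 2)(z + 9). Numerator: 2(z + 9) - 5(z - 2) = (2z + 18) - (5z - 10) = -3z + 28
Result: (-3z + 28)/[(z - 2)(z + 9)]


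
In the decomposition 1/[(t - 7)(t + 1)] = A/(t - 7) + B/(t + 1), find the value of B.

Cover-up at t = -1: B = 1/(-1 - 7) = -1/8


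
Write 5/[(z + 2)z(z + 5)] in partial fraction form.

Using cover-up method: A = -5/6, B = 1/2, C = 1/3
Result: (-5/6)/(z + 2) + (1/2)/z + (1/3)/(z + 5)


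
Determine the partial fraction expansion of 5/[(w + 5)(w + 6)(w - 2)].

Using cover-up method: P = -5/7, Q = 5/8, R = 5/56
Result: (-5/7)/(w + 5) + (5/8)/(w + 6) + (5/56)/(w - 2)


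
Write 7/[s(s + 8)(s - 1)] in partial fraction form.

Using cover-up method: A = -7/8, B = 7/72, C = 7/9
Result: (-7/8)/s + (7/72)/(s + 8) + (7/9)/(s - 1)


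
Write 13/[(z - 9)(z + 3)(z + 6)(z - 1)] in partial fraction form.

Using Heaviside cover-up: (13/1440)/(z - 9) + (13/144)/(z + 3) - (13/315)/(z + 6) - (13/224)/(z - 1)


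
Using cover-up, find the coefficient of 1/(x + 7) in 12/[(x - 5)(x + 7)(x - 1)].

Cover (x + 7), set x=-7: 12/[(-7 - 5)(-7 - 1)] = 1/8


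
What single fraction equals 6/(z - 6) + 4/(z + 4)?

Common denominator (z - 6)(z + 4). Numerator: 6(z + 4) + 4(z - 6) = (6z + 24) + (4z - 24) = 10z
Result: (10z)/[(z - 6)(z + 4)]


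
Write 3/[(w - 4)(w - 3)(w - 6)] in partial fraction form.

Using cover-up method: P = -3/2, Q = 1, R = 1/2
Result: (-3/2)/(w - 4) + 1/(w - 3) + (1/2)/(w - 6)


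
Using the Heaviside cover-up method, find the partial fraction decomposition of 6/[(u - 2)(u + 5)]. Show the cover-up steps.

Cover (u - 2): set u=2, get A = 6/(2 + 5) = 6/7. Cover (u + 5): set u=-5, get B = 6/(-5 - 2) = -6/7.
Result: (6/7)/(u - 2) - (6/7)/(u + 5)


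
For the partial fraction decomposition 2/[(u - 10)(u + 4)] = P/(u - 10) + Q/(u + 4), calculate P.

Cover-up at u = 10: P = 2/(10 + 4) = 2/14 = 1/7


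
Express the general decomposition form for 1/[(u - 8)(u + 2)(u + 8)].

Three distinct linear factors: A/(u - 8) + B/(u + 2) + C/(u + 8)


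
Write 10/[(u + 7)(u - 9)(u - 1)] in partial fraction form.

Using cover-up method: P = 5/64, Q = 5/64, R = -5/32
Result: (5/64)/(u + 7) + (5/64)/(u - 9) - (5/32)/(u - 1)


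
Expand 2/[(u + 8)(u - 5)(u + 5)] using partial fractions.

Using cover-up method: P = 2/39, Q = 1/65, R = -1/15
Result: (2/39)/(u + 8) + (1/65)/(u - 5) - (1/15)/(u + 5)


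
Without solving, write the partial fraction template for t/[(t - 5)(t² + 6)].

Linear + irreducible quadratic: α/(t - 5) + (βt + γ)/(t² + 6)


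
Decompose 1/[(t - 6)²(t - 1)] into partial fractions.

Cover-up at t=1: C = 1/(1 - 6)² = 1/25. Cover-up at t=6: B = 1/(6 - 1) = 1/5. Comparing t² coeff: A = -C = -1/25
Result: (-1/25)/(t - 6) + (1/5)/(t - 6)² + (1/25)/(t - 1)


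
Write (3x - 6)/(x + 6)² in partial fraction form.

(3x - 6) = α(x + 6) + β. At x = -6: β = 3·(-6) - 6 = -24. Coeff of x: α = 3
Result: 3/(x + 6) - 24/(x + 6)²


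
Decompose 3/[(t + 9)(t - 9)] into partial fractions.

3/(t + 9)(t - 9) = A/(t + 9) + B/(t - 9). A = 3/(-9 - 9) = -1/6, B = 3/(9 + 9) = 1/6
Result: (-1/6)/(t + 9) + (1/6)/(t - 9)


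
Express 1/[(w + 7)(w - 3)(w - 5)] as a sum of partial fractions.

Using cover-up method: α = 1/120, β = -1/20, γ = 1/24
Result: (1/120)/(w + 7) - (1/20)/(w - 3) + (1/24)/(w - 5)


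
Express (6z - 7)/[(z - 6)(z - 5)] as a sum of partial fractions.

At z=6: P = (6·6 - 7)/(6 - 5) = 29. At z=5: Q = (6·5 - 7)/(5 - 6) = -23
Result: 29/(z - 6) - 23/(z - 5)


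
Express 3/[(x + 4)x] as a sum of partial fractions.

3/(x + 4)x = A/(x + 4) + B/x. A = 3/(-4 - 0) = -3/4, B = 3/(0 + 4) = 3/4
Result: (-3/4)/(x + 4) + (3/4)/x


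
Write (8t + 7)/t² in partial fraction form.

(8t + 7) = αt + β. At t = 0: β = 8·0 + 7 = 7. Coeff of t: α = 8
Result: 8/t + 7/t²


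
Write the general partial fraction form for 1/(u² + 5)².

Repeated quadratic factor: (Pu + Q)/(u² + 5) + (Ru + S)/(u² + 5)²


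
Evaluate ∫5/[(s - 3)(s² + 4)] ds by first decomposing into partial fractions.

Cover-up at s=3: α = 5/(3²+4) = 5/13. Coeff matching: β = -5/13, γ = -15/13. Decomposition: (5/13)/(s - 3) - ((5/13)s + 15/13)/(s² + 4). Integrate: linear → ln, quadratic → (1/2)ln + arctan: (5/13) ln|(s - 3)| - (5/26) ln(s² + 4) - (15/26) arctan(s/2) + C


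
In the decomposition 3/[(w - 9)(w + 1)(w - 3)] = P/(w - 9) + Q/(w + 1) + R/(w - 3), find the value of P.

Cover-up at w = 9: P = 3/[(9 + 1)(9 - 3)] = 3/[(10)(6)] = 3/60 = 1/20


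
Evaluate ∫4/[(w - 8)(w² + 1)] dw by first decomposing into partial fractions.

Cover-up at w=8: A = 4/(8²+1) = 4/65. Coeff matching: B = -4/65, C = -32/65. Decomposition: (4/65)/(w - 8) - ((4/65)w + 32/65)/(w² + 1). Integrate: linear → ln, quadratic → (1/2)ln + arctan: (4/65) ln|(w - 8)| - (2/65) ln(w² + 1) - (32/65) arctan(w) + C


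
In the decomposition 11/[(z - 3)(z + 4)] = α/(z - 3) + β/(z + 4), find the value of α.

Cover-up at z = 3: α = 11/(3 + 4) = 11/7


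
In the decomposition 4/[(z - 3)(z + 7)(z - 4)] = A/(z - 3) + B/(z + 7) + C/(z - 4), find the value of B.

Cover-up at z = -7: B = 4/[(-7 - 3)(-7 - 4)] = 4/[(-10)(-11)] = 4/110 = 2/55


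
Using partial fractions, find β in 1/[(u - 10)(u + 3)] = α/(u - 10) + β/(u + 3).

Cover-up at u = -3: β = 1/(-3 - 10) = -1/13


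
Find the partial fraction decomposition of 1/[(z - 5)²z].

Cover-up at z=0: C = 1/(0 - 5)² = 1/25. Cover-up at z=5: B = 1/(5 - 0) = 1/5. Comparing z² coeff: A = -C = -1/25
Result: (-1/25)/(z - 5) + (1/5)/(z - 5)² + (1/25)/z


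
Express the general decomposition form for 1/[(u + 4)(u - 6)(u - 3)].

Three distinct linear factors: α/(u + 4) + β/(u - 6) + γ/(u - 3)


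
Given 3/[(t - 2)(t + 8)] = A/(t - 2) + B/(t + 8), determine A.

Cover-up at t = 2: A = 3/(2 + 8) = 3/10


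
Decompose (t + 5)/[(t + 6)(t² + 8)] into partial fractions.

At t=-6: P = (1·(-6) + 5)/((-6)² + 8) = -1/44. Q = -P = 1/44, R = 1 - (-6)·P = 19/22
Result: (-1/44)/(t + 6) + ((1/44)t + 19/22)/(t² + 8)


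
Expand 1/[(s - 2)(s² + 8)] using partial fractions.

Cover-up at s = 2: α = 1/(2² + 8) = 1/12. Then β = -α = -1/12, γ = -α·(0 + 2) = -1/6
Result: (1/12)/(s - 2) - ((1/12)s + 1/6)/(s² + 8)


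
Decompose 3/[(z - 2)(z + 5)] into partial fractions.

3/(z - 2)(z + 5) = P/(z - 2) + Q/(z + 5). P = 3/(2 + 5) = 3/7, Q = 3/(-5 - 2) = -3/7
Result: (3/7)/(z - 2) - (3/7)/(z + 5)


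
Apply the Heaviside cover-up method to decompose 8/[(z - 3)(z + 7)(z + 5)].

Cover (z - 3), z=3: α = 8/[(3 + 7)(3 + 5)] = 1/10. Cover (z + 7), z=-7: β = 8/[(-7 - 3)(-7 + 5)] = 2/5. Cover (z + 5), z=-5: γ = 8/[(-5 - 3)(-5 + 7)] = -1/2.
Result: (1/10)/(z - 3) + (2/5)/(z + 7) - (1/2)/(z + 5)


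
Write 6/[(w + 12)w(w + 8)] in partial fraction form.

Using cover-up method: α = 1/8, β = 1/16, γ = -3/16
Result: (1/8)/(w + 12) + (1/16)/w - (3/16)/(w + 8)


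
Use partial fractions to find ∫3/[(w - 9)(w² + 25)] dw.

Cover-up at w=9: P = 3/(9²+25) = 3/106. Coeff matching: Q = -3/106, R = -27/106. Decomposition: (3/106)/(w - 9) - ((3/106)w + 27/106)/(w² + 25). Integrate: linear → ln, quadratic → (1/2)ln + arctan: (3/106) ln|(w - 9)| - (3/212) ln(w² + 25) - (27/530) arctan(w/5) + C


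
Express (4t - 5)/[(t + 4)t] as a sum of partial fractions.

At t=-4: P = (4·(-4) - 5)/(-4 - 0) = 21/4. At t=0: Q = (4·0 - 5)/(0 + 4) = -5/4
Result: (21/4)/(t + 4) - (5/4)/t


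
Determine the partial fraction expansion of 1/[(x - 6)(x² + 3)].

Cover-up at x = 6: α = 1/(6² + 3) = 1/39. Then β = -α = -1/39, γ = -α·(0 + 6) = -2/13
Result: (1/39)/(x - 6) - ((1/39)x + 2/13)/(x² + 3)


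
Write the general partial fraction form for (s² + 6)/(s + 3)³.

Repeated linear factor (power 3): α/(s + 3) + β/(s + 3)² + γ/(s + 3)³


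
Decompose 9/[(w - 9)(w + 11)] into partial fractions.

9/(w - 9)(w + 11) = P/(w - 9) + Q/(w + 11). P = 9/(9 + 11) = 9/20, Q = 9/(-11 - 9) = -9/20
Result: (9/20)/(w - 9) - (9/20)/(w + 11)


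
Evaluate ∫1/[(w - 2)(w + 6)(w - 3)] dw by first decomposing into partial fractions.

Cover-up: A = -1/8, B = 1/72, C = 1/9. Decomposition: (-1/8)/(w - 2) + (1/72)/(w + 6) + (1/9)/(w - 3). Integrate each term: (-1/8) ln|(w - 2)| + (1/72) ln|(w + 6)| + (1/9) ln|(w - 3)| + C


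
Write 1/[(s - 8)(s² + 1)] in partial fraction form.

Cover-up at s = 8: A = 1/(8² + 1) = 1/65. Then B = -A = -1/65, C = -A·(0 + 8) = -8/65
Result: (1/65)/(s - 8) - ((1/65)s + 8/65)/(s² + 1)


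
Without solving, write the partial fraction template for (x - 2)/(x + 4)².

Repeated linear factor: P/(x + 4) + Q/(x + 4)²


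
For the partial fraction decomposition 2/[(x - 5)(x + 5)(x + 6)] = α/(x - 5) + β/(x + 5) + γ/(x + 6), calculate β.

Cover-up at x = -5: β = 2/[(-5 - 5)(-5 + 6)] = 2/[(-10)(1)] = -2/10 = -1/5


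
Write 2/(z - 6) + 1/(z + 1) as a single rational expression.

Common denominator (z - 6)(z + 1). Numerator: 2(z + 1) + 1(z - 6) = (2z + 2) + (z - 6) = 3z - 4
Result: (3z - 4)/[(z - 6)(z + 1)]


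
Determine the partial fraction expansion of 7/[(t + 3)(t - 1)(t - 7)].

Using cover-up method: P = 7/40, Q = -7/24, R = 7/60
Result: (7/40)/(t + 3) - (7/24)/(t - 1) + (7/60)/(t - 7)


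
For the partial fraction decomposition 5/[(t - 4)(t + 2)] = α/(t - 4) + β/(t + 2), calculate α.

Cover-up at t = 4: α = 5/(4 + 2) = 5/6


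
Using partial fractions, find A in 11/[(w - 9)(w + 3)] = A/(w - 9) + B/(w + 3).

Cover-up at w = 9: A = 11/(9 + 3) = 11/12


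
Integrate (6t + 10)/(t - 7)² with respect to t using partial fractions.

Decompose: P = 6, Q = 6·7 + 10 = 52, so (6t + 10)/(t - 7)² = 6/(t - 7) + 52/(t - 7)². Integrate: ∫ P/(t - 7) dt = 6 ln|(t - 7)|; ∫ Q/(t - 7)² dt = -52/(t - 7). Sum: 6 ln|(t - 7)| - 52/(t - 7) + C


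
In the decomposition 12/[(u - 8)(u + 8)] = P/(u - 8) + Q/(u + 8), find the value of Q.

Cover-up at u = -8: Q = 12/(-8 - 8) = -12/16 = -3/4


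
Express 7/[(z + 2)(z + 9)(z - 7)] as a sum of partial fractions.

Using cover-up method: A = -1/9, B = 1/16, C = 7/144
Result: (-1/9)/(z + 2) + (1/16)/(z + 9) + (7/144)/(z - 7)


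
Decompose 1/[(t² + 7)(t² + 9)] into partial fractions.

Coefficient matching gives P = R = 0, Q = 1/(9-7) = 1/2, S = -Q = -1/2
Result: (1/2)/(t² + 7) - (1/2)/(t² + 9)


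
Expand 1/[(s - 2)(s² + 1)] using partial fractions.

Cover-up at s = 2: α = 1/(2² + 1) = 1/5. Then β = -α = -1/5, γ = -α·(0 + 2) = -2/5
Result: (1/5)/(s - 2) - ((1/5)s + 2/5)/(s² + 1)


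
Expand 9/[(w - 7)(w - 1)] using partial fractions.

9/(w - 7)(w - 1) = A/(w - 7) + B/(w - 1). A = 9/(7 - 1) = 3/2, B = 9/(1 - 7) = -3/2
Result: (3/2)/(w - 7) - (3/2)/(w - 1)


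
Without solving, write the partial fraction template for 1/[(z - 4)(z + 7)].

Distinct linear factors: P/(z - 4) + Q/(z + 7)


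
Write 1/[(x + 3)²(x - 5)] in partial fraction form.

Cover-up at x=5: γ = 1/(5 + 3)² = 1/64. Cover-up at x=-3: β = 1/(-3 - 5) = -1/8. Comparing x² coeff: α = -γ = -1/64
Result: (-1/64)/(x + 3) - (1/8)/(x + 3)² + (1/64)/(x - 5)


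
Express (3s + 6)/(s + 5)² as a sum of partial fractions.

(3s + 6) = P(s + 5) + Q. At s = -5: Q = 3·(-5) + 6 = -9. Coeff of s: P = 3
Result: 3/(s + 5) - 9/(s + 5)²


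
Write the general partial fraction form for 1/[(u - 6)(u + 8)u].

Three distinct linear factors: P/(u - 6) + Q/(u + 8) + R/u


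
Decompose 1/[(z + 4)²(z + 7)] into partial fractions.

Cover-up at z=-7: C = 1/(-7 + 4)² = 1/9. Cover-up at z=-4: B = 1/(-4 + 7) = 1/3. Comparing z² coeff: A = -C = -1/9
Result: (-1/9)/(z + 4) + (1/3)/(z + 4)² + (1/9)/(z + 7)


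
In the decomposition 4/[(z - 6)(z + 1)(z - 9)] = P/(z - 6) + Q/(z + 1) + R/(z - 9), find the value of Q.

Cover-up at z = -1: Q = 4/[(-1 - 6)(-1 - 9)] = 4/[(-7)(-10)] = 4/70 = 2/35


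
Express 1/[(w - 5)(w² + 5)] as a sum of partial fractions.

Cover-up at w = 5: A = 1/(5² + 5) = 1/30. Then B = -A = -1/30, C = -A·(0 + 5) = -1/6
Result: (1/30)/(w - 5) - ((1/30)w + 1/6)/(w² + 5)


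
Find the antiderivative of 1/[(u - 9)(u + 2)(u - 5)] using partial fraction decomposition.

Cover-up: α = 1/44, β = 1/77, γ = -1/28. Decomposition: (1/44)/(u - 9) + (1/77)/(u + 2) - (1/28)/(u - 5). Integrate each term: (1/44) ln|(u - 9)| + (1/77) ln|(u + 2)| - (1/28) ln|(u - 5)| + C


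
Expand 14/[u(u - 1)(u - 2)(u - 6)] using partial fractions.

Using Heaviside cover-up: (-7/6)/u + (14/5)/(u - 1) - (7/4)/(u - 2) + (7/60)/(u - 6)


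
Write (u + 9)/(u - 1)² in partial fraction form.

(u + 9) = α(u - 1) + β. At u = 1: β = 1·1 + 9 = 10. Coeff of u: α = 1
Result: 1/(u - 1) + 10/(u - 1)²


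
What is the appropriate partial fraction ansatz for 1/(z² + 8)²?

Repeated quadratic factor: (αz + β)/(z² + 8) + (γz + δ)/(z² + 8)²


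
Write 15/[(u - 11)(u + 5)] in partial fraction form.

15/(u - 11)(u + 5) = A/(u - 11) + B/(u + 5). A = 15/(11 + 5) = 15/16, B = 15/(-5 - 11) = -15/16
Result: (15/16)/(u - 11) - (15/16)/(u + 5)


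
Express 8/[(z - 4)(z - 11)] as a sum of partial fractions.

8/(z - 4)(z - 11) = α/(z - 4) + β/(z - 11). α = 8/(4 - 11) = -8/7, β = 8/(11 - 4) = 8/7
Result: (-8/7)/(z - 4) + (8/7)/(z - 11)


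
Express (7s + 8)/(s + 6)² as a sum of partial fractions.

(7s + 8) = P(s + 6) + Q. At s = -6: Q = 7·(-6) + 8 = -34. Coeff of s: P = 7
Result: 7/(s + 6) - 34/(s + 6)²


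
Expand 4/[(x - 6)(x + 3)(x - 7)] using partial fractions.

Using cover-up method: P = -4/9, Q = 2/45, R = 2/5
Result: (-4/9)/(x - 6) + (2/45)/(x + 3) + (2/5)/(x - 7)


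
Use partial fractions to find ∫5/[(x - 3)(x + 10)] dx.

Decompose: 5/[(x - 3)(x + 10)] = (5/13)/(x - 3) - (5/13)/(x + 10). Integrate each term: (5/13) ln|(x - 3)| - (5/13) ln|(x + 10)| + C


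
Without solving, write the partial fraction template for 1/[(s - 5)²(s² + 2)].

Repeated linear + quadratic: P/(s - 5) + Q/(s - 5)² + (Rs + S)/(s² + 2)


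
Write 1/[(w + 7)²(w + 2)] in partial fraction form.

Cover-up at w=-2: γ = 1/(-2 + 7)² = 1/25. Cover-up at w=-7: β = 1/(-7 + 2) = -1/5. Comparing w² coeff: α = -γ = -1/25
Result: (-1/25)/(w + 7) - (1/5)/(w + 7)² + (1/25)/(w + 2)


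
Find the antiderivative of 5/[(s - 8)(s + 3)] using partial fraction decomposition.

Decompose: 5/[(s - 8)(s + 3)] = (5/11)/(s - 8) - (5/11)/(s + 3). Integrate each term: (5/11) ln|(s - 8)| - (5/11) ln|(s + 3)| + C


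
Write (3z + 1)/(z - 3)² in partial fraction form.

(3z + 1) = P(z - 3) + Q. At z = 3: Q = 3·3 + 1 = 10. Coeff of z: P = 3
Result: 3/(z - 3) + 10/(z - 3)²


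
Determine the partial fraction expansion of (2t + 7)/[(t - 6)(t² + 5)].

At t=6: P = (2·6 + 7)/(6² + 5) = 19/41. Q = -P = -19/41, R = 2 - 6·P = -32/41
Result: (19/41)/(t - 6) - ((19/41)t + 32/41)/(t² + 5)


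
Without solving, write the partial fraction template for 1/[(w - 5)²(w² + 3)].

Repeated linear + quadratic: A/(w - 5) + B/(w - 5)² + (Cw + D)/(w² + 3)


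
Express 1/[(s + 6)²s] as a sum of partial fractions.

Cover-up at s=0: C = 1/(0 + 6)² = 1/36. Cover-up at s=-6: B = 1/(-6 - 0) = -1/6. Comparing s² coeff: A = -C = -1/36
Result: (-1/36)/(s + 6) - (1/6)/(s + 6)² + (1/36)/s


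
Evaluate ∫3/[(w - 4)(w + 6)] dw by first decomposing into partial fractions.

Decompose: 3/[(w - 4)(w + 6)] = (3/10)/(w - 4) - (3/10)/(w + 6). Integrate each term: (3/10) ln|(w - 4)| - (3/10) ln|(w + 6)| + C


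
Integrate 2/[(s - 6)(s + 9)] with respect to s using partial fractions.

Decompose: 2/[(s - 6)(s + 9)] = (2/15)/(s - 6) - (2/15)/(s + 9). Integrate each term: (2/15) ln|(s - 6)| - (2/15) ln|(s + 9)| + C


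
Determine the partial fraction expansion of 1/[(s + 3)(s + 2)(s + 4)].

Using cover-up method: P = -1, Q = 1/2, R = 1/2
Result: -1/(s + 3) + (1/2)/(s + 2) + (1/2)/(s + 4)


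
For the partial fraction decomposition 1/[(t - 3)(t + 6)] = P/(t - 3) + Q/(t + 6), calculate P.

Cover-up at t = 3: P = 1/(3 + 6) = 1/9


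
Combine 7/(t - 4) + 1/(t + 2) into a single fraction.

Common denominator (t - 4)(t + 2). Numerator: 7(t + 2) + 1(t - 4) = (7t + 14) + (t - 4) = 8t + 10
Result: (8t + 10)/[(t - 4)(t + 2)]


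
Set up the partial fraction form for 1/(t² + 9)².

Repeated quadratic factor: (At + B)/(t² + 9) + (Ct + D)/(t² + 9)²


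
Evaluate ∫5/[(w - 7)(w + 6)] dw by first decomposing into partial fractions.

Decompose: 5/[(w - 7)(w + 6)] = (5/13)/(w - 7) - (5/13)/(w + 6). Integrate each term: (5/13) ln|(w - 7)| - (5/13) ln|(w + 6)| + C


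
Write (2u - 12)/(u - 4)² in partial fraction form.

(2u - 12) = P(u - 4) + Q. At u = 4: Q = 2·4 - 12 = -4. Coeff of u: P = 2
Result: 2/(u - 4) - 4/(u - 4)²


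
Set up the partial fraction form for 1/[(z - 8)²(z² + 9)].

Repeated linear + quadratic: P/(z - 8) + Q/(z - 8)² + (Rz + S)/(z² + 9)
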